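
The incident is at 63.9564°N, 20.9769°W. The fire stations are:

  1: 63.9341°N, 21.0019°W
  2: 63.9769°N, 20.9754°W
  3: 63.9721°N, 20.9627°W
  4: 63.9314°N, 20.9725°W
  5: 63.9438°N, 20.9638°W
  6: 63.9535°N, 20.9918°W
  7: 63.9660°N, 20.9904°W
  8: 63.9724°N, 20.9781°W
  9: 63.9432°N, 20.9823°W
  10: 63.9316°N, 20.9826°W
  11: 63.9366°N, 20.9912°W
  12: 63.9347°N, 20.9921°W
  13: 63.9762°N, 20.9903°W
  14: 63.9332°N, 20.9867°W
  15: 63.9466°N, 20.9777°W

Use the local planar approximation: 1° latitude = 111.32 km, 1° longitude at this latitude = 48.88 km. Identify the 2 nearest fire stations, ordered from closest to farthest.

6, 15

Distances from 63.9564°N, 20.9769°W:
1: 2.7669 km
2: 2.2832 km
3: 1.8805 km
4: 2.7913 km
5: 1.5419 km
6: 0.7967 km
7: 1.2560 km
8: 1.7821 km
9: 1.4929 km
10: 2.7748 km
11: 2.3123 km
12: 2.5273 km
13: 2.2994 km
14: 2.6267 km
15: 1.0916 km
Sorted: 6 (0.7967 km) < 15 (1.0916 km) < 7 (1.2560 km) < 9 (1.4929 km) < …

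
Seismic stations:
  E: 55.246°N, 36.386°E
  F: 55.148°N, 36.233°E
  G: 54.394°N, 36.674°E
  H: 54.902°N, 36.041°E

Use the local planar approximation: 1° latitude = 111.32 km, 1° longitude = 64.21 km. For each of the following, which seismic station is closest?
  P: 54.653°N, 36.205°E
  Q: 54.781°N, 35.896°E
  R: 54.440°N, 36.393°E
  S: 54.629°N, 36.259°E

P→H; Q→H; R→G; S→H

P at 54.653°N, 36.205°E:
  E: 67.028 km
  F: 55.133 km
  G: 41.691 km
  H: 29.652 km
  → nearest: H (29.652 km)
Q at 54.781°N, 35.896°E:
  E: 60.576 km
  F: 46.231 km
  G: 65.966 km
  H: 16.374 km
  → nearest: H (16.374 km)
R at 54.440°N, 36.393°E:
  E: 89.725 km
  F: 79.481 km
  G: 18.756 km
  H: 56.177 km
  → nearest: G (18.756 km)
S at 54.629°N, 36.259°E:
  E: 69.167 km
  F: 57.799 km
  G: 37.342 km
  H: 33.459 km
  → nearest: H (33.459 km)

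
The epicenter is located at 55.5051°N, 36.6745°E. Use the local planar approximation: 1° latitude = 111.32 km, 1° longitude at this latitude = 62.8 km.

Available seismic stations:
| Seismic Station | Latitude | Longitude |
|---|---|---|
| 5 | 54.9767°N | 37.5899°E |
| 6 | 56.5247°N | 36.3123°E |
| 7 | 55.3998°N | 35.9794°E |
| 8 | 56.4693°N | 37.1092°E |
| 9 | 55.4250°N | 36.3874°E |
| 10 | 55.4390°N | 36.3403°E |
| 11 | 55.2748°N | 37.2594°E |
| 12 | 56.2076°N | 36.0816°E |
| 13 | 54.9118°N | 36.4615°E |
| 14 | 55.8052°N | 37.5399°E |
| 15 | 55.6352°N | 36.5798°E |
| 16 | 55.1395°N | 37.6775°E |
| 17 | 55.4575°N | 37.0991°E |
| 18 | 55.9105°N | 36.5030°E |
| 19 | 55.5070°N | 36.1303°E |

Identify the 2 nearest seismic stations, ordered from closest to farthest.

Distances from 55.5051°N, 36.6745°E:
5: √((-0.5284·111.32)² + (0.9154·62.8)²) = √(3459.967451 + 3304.768966) = 82.2480 km
6: √((1.0196·111.32)² + (-0.3622·62.8)²) = √(12882.674948 + 517.387795) = 115.7586 km
7: √((-0.1053·111.32)² + (-0.6951·62.8)²) = √(137.405190 + 1905.521549) = 45.1987 km
8: √((0.9642·111.32)² + (0.4347·62.8)²) = √(11520.747270 + 745.244137) = 110.7519 km
9: √((-0.0801·111.32)² + (-0.2871·62.8)²) = √(79.508110 + 325.076573) = 20.1143 km
10: √((-0.0661·111.32)² + (-0.3342·62.8)²) = √(54.143872 + 440.486070) = 22.2403 km
11: √((-0.2303·111.32)² + (0.5849·62.8)²) = √(657.255564 + 1349.219254) = 44.7937 km
12: √((0.7025·111.32)² + (-0.5929·62.8)²) = √(6115.599725 + 1386.379692) = 86.6140 km
13: √((-0.5933·111.32)² + (-0.2130·62.8)²) = √(4362.094722 + 178.928077) = 67.3871 km
14: √((0.3001·111.32)² + (0.8654·62.8)²) = √(1116.036468 + 2953.609452) = 63.7938 km
15: √((0.1301·111.32)² + (-0.0947·62.8)²) = √(209.749526 + 35.368712) = 15.6563 km
16: √((-0.3656·111.32)² + (1.0030·62.8)²) = √(1656.375391 + 3967.538535) = 74.9928 km
17: √((-0.0476·111.32)² + (0.4246·62.8)²) = √(28.077621 + 711.015825) = 27.1863 km
18: √((0.4054·111.32)² + (-0.1715·62.8)²) = √(2036.638194 + 115.997208) = 46.3965 km
19: √((0.0019·111.32)² + (-0.5442·62.8)²) = √(0.044736 + 1167.982572) = 34.1764 km
Sorted: 15 (15.6563 km) < 9 (20.1143 km) < 10 (22.2403 km) < 17 (27.1863 km) < …

15, 9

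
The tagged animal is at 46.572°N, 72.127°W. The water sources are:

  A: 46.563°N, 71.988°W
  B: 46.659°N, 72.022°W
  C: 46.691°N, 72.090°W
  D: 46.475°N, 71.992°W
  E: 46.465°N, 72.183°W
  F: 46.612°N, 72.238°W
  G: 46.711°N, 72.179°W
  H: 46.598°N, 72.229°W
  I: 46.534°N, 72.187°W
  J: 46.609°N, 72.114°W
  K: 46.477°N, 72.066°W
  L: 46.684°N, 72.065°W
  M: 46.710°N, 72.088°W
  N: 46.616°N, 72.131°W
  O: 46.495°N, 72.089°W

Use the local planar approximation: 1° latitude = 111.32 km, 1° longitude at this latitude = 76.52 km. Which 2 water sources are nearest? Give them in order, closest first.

Distances from 46.572°N, 72.127°W:
A: √((-0.009·111.32)² + (0.139·76.52)²) = √(1.00376 + 113.13045) = 10.683 km
B: √((0.087·111.32)² + (0.105·76.52)²) = √(93.79613 + 64.55480) = 12.584 km
C: √((0.119·111.32)² + (0.037·76.52)²) = √(175.48513 + 8.01592) = 13.546 km
D: √((-0.097·111.32)² + (0.135·76.52)²) = √(116.59767 + 106.71303) = 14.944 km
E: √((-0.107·111.32)² + (-0.056·76.52)²) = √(141.87764 + 18.36225) = 12.659 km
F: √((0.040·111.32)² + (-0.111·76.52)²) = √(19.82743 + 72.14328) = 9.590 km
G: √((0.139·111.32)² + (-0.052·76.52)²) = √(239.42858 + 15.83276) = 15.977 km
H: √((0.026·111.32)² + (-0.102·76.52)²) = √(8.37709 + 60.91865) = 8.324 km
I: √((-0.038·111.32)² + (-0.060·76.52)²) = √(17.89425 + 21.07912) = 6.243 km
J: √((0.037·111.32)² + (0.013·76.52)²) = √(16.96484 + 0.98955) = 4.237 km
K: √((-0.095·111.32)² + (0.061·76.52)²) = √(111.83909 + 21.78761) = 11.560 km
L: √((0.112·111.32)² + (0.062·76.52)²) = √(155.44703 + 22.50781) = 13.340 km
M: √((0.138·111.32)² + (0.039·76.52)²) = √(235.99596 + 8.90593) = 15.649 km
N: √((0.044·111.32)² + (-0.004·76.52)²) = √(23.99119 + 0.09368) = 4.908 km
O: √((-0.077·111.32)² + (0.038·76.52)²) = √(73.47301 + 8.45507) = 9.051 km
Sorted: J (4.237 km) < N (4.908 km) < I (6.243 km) < H (8.324 km) < …

J, N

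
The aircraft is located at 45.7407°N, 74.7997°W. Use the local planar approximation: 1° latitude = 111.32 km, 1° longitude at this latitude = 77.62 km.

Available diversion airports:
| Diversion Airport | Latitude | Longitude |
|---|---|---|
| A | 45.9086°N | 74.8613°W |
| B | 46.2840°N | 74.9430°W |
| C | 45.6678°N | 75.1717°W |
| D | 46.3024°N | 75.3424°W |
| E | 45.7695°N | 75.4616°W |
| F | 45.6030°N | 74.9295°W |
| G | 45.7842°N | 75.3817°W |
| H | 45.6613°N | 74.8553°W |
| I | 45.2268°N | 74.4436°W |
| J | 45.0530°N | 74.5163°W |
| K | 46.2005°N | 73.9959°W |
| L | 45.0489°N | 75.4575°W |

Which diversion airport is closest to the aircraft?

Distances from 45.7407°N, 74.7997°W:
A: √((0.1679·111.32)² + (-0.0616·77.62)²) = √(349.339575 + 22.861709) = 19.2925 km
B: √((0.5433·111.32)² + (-0.1433·77.62)²) = √(3657.849270 + 123.719928) = 61.4945 km
C: √((-0.0729·111.32)² + (-0.3720·77.62)²) = √(65.856925 + 833.744835) = 29.9934 km
D: √((0.5617·111.32)² + (-0.5427·77.62)²) = √(3909.806309 + 1774.462885) = 75.3941 km
E: √((0.0288·111.32)² + (-0.6619·77.62)²) = √(10.278539 + 2639.563042) = 51.4766 km
F: √((-0.1377·111.32)² + (-0.1298·77.62)²) = √(234.971006 + 101.507156) = 18.3433 km
G: √((0.0435·111.32)² + (-0.5820·77.62)²) = √(23.449031 + 2040.766169) = 45.4336 km
H: √((-0.0794·111.32)² + (-0.0556·77.62)²) = √(78.124527 + 18.625025) = 9.8361 km
I: √((-0.5139·111.32)² + (0.3561·77.62)²) = √(3272.680665 + 763.996245) = 63.5348 km
J: √((-0.6877·111.32)² + (0.2834·77.62)²) = √(5860.631891 + 483.890358) = 79.6525 km
K: √((0.4598·111.32)² + (0.8038·77.62)²) = √(2619.897673 + 3892.631391) = 80.7002 km
L: √((-0.6918·111.32)² + (-0.6578·77.62)²) = √(5930.721229 + 2606.963887) = 92.3996 km
Minimum: H at 9.8361 km.

H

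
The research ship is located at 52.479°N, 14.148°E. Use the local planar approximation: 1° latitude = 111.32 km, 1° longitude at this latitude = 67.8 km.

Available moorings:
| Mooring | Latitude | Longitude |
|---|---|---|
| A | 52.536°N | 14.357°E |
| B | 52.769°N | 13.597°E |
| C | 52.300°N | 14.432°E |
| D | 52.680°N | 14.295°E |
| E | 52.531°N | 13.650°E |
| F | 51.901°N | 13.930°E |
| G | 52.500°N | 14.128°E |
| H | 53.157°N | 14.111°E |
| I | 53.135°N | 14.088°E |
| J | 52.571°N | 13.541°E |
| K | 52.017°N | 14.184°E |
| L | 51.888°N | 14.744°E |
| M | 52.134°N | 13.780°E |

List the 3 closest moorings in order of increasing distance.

Distances from 52.479°N, 14.148°E:
A: √((0.057·111.32)² + (0.209·67.8)²) = √(40.26207 + 200.79457) = 15.526 km
B: √((0.290·111.32)² + (-0.551·67.8)²) = √(1042.17918 + 1395.60522) = 49.374 km
C: √((-0.179·111.32)² + (0.284·67.8)²) = √(397.05663 + 370.76273) = 27.710 km
D: √((0.201·111.32)² + (0.147·67.8)²) = √(500.65495 + 99.33312) = 24.495 km
E: √((0.052·111.32)² + (-0.498·67.8)²) = √(33.50835 + 1140.03471) = 34.257 km
F: √((-0.578·111.32)² + (-0.218·67.8)²) = √(4140.01650 + 218.46022) = 66.019 km
G: √((0.021·111.32)² + (-0.020·67.8)²) = √(5.46493 + 1.83874) = 2.703 km
H: √((0.678·111.32)² + (-0.037·67.8)²) = √(5696.46959 + 6.29307) = 75.517 km
I: √((0.656·111.32)² + (-0.060·67.8)²) = √(5332.78499 + 16.54862) = 73.139 km
J: √((0.092·111.32)² + (-0.607·67.8)²) = √(104.88709 + 1693.70110) = 42.410 km
K: √((-0.462·111.32)² + (0.036·67.8)²) = √(2645.02844 + 5.95750) = 51.488 km
L: √((-0.591·111.32)² + (0.596·67.8)²) = √(4328.33989 + 1632.87112) = 77.209 km
M: √((-0.345·111.32)² + (-0.368·67.8)²) = √(1474.97475 + 622.52246) = 45.798 km
Sorted: G (2.703 km) < A (15.526 km) < D (24.495 km) < C (27.710 km) < E (34.257 km) < …

G, A, D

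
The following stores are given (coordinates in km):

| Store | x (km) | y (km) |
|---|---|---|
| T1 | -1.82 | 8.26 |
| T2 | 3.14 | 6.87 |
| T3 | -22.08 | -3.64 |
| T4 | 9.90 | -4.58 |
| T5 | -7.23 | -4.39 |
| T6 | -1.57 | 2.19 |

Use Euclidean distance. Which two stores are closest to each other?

Pairwise distances:
T1–T2: 5.15 km
T1–T3: 23.50 km
T1–T4: 17.38 km
T1–T5: 13.76 km
T1–T6: 6.08 km
T2–T3: 27.32 km
T2–T4: 13.30 km
T2–T5: 15.31 km
T2–T6: 6.64 km
T3–T4: 31.99 km
T3–T5: 14.87 km
T3–T6: 21.32 km
T4–T5: 17.13 km
T4–T6: 13.32 km
T5–T6: 8.68 km
Closest pair: T1–T2 at 5.15 km.

T1 and T2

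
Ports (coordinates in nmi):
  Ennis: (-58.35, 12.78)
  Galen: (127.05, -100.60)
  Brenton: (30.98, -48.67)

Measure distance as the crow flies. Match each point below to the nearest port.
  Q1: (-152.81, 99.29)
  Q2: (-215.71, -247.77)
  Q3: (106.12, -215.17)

Q1→Ennis; Q2→Ennis; Q3→Galen

Q1 at (-152.81, 99.29):
  Ennis: 128.09 nmi
  Galen: 343.92 nmi
  Brenton: 235.95 nmi
  → nearest: Ennis (128.09 nmi)
Q2 at (-215.71, -247.77):
  Ennis: 304.38 nmi
  Galen: 373.02 nmi
  Brenton: 317.01 nmi
  → nearest: Ennis (304.38 nmi)
Q3 at (106.12, -215.17):
  Ennis: 281.09 nmi
  Galen: 116.47 nmi
  Brenton: 182.67 nmi
  → nearest: Galen (116.47 nmi)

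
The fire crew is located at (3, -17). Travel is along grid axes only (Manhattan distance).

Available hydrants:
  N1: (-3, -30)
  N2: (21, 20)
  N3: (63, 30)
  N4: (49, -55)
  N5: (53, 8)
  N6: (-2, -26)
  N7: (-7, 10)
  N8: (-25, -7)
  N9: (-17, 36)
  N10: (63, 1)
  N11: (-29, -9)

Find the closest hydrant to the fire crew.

Distances from (3, -17):
N1: 19
N2: 55
N3: 107
N4: 84
N5: 75
N6: 14
N7: 37
N8: 38
N9: 73
N10: 78
N11: 40
Minimum: N6 at 14.

N6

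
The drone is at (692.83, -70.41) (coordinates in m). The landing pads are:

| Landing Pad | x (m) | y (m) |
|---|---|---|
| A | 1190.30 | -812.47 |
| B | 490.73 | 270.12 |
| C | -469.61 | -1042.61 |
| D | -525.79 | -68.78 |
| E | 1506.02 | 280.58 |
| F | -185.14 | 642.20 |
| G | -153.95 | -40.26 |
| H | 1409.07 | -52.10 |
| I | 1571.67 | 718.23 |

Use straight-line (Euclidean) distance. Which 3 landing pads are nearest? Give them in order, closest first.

B, H, G

Distances from (692.83, -70.41):
A: 893.38 m
B: 395.99 m
C: 1515.40 m
D: 1218.62 m
E: 885.70 m
F: 1130.77 m
G: 847.32 m
H: 716.47 m
I: 1180.81 m
Sorted: B (395.99 m) < H (716.47 m) < G (847.32 m) < E (885.70 m) < A (893.38 m) < …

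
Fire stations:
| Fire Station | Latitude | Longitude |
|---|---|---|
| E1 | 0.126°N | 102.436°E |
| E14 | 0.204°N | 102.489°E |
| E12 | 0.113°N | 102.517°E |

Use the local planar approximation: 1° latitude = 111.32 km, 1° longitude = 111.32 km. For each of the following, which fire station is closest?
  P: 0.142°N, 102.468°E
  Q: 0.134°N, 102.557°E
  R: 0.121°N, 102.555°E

P→E1; Q→E12; R→E12

P at 0.142°N, 102.468°E:
  E1: √((-0.016·111.32)² + (-0.032·111.32)²) = √(3.17239 + 12.68955) = 3.983 km
  E14: √((0.062·111.32)² + (0.021·111.32)²) = √(47.63540 + 5.46493) = 7.287 km
  E12: √((-0.029·111.32)² + (0.049·111.32)²) = √(10.42179 + 29.75353) = 6.338 km
  → nearest: E1 (3.983 km)
Q at 0.134°N, 102.557°E:
  E1: √((-0.008·111.32)² + (-0.121·111.32)²) = √(0.79310 + 181.43336) = 13.499 km
  E14: √((0.070·111.32)² + (-0.068·111.32)²) = √(60.72150 + 57.30127) = 10.864 km
  E12: √((-0.021·111.32)² + (-0.040·111.32)²) = √(5.46493 + 19.82743) = 5.029 km
  → nearest: E12 (5.029 km)
R at 0.121°N, 102.555°E:
  E1: √((0.005·111.32)² + (-0.119·111.32)²) = √(0.30980 + 175.48513) = 13.259 km
  E14: √((0.083·111.32)² + (-0.066·111.32)²) = √(85.36947 + 53.98017) = 11.805 km
  E12: √((-0.008·111.32)² + (-0.038·111.32)²) = √(0.79310 + 17.89425) = 4.323 km
  → nearest: E12 (4.323 km)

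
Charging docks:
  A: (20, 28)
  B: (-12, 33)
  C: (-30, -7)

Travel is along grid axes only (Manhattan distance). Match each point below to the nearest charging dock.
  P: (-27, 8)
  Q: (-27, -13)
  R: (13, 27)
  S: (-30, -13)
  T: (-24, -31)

P→C; Q→C; R→A; S→C; T→C

P at (-27, 8):
  A: |47| + |20| = 47 + 20 = 67
  B: |15| + |25| = 15 + 25 = 40
  C: |-3| + |-15| = 3 + 15 = 18
  → nearest: C (18)
Q at (-27, -13):
  A: |47| + |41| = 47 + 41 = 88
  B: |15| + |46| = 15 + 46 = 61
  C: |-3| + |6| = 3 + 6 = 9
  → nearest: C (9)
R at (13, 27):
  A: |7| + |1| = 7 + 1 = 8
  B: |-25| + |6| = 25 + 6 = 31
  C: |-43| + |-34| = 43 + 34 = 77
  → nearest: A (8)
S at (-30, -13):
  A: |50| + |41| = 50 + 41 = 91
  B: |18| + |46| = 18 + 46 = 64
  C: |0| + |6| = 0 + 6 = 6
  → nearest: C (6)
T at (-24, -31):
  A: |44| + |59| = 44 + 59 = 103
  B: |12| + |64| = 12 + 64 = 76
  C: |-6| + |24| = 6 + 24 = 30
  → nearest: C (30)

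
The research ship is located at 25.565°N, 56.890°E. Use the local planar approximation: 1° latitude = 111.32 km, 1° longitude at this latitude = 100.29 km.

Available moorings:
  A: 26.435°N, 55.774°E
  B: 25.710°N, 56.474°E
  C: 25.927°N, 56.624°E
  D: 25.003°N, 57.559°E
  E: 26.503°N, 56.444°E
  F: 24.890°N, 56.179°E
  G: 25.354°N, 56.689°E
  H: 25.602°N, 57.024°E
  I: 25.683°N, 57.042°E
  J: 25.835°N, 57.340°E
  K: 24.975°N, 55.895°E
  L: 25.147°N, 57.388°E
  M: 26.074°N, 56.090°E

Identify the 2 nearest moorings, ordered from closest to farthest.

Distances from 25.565°N, 56.890°E:
A: 148.008 km
B: 44.734 km
C: 48.328 km
D: 91.737 km
E: 113.595 km
F: 103.589 km
G: 30.953 km
H: 14.056 km
I: 20.123 km
J: 54.223 km
K: 119.463 km
L: 68.262 km
M: 98.223 km
Sorted: H (14.056 km) < I (20.123 km) < G (30.953 km) < B (44.734 km) < …

H, I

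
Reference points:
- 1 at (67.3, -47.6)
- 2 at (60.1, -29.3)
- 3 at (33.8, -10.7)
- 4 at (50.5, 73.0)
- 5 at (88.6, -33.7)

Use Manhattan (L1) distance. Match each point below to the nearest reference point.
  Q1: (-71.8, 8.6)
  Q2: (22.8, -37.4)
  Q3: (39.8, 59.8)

Q1→3; Q2→3; Q3→4

Q1 at (-71.8, 8.6):
  1: |139.1| + |-56.2| = 139.1 + 56.2 = 195.3
  2: |131.9| + |-37.9| = 131.9 + 37.9 = 169.8
  3: |105.6| + |-19.3| = 105.6 + 19.3 = 124.9
  4: |122.3| + |64.4| = 122.3 + 64.4 = 186.7
  5: |160.4| + |-42.3| = 160.4 + 42.3 = 202.7
  → nearest: 3 (124.9)
Q2 at (22.8, -37.4):
  1: |44.5| + |-10.2| = 44.5 + 10.2 = 54.7
  2: |37.3| + |8.1| = 37.3 + 8.1 = 45.4
  3: |11.0| + |26.7| = 11.0 + 26.7 = 37.7
  4: |27.7| + |110.4| = 27.7 + 110.4 = 138.1
  5: |65.8| + |3.7| = 65.8 + 3.7 = 69.5
  → nearest: 3 (37.7)
Q3 at (39.8, 59.8):
  1: |27.5| + |-107.4| = 27.5 + 107.4 = 134.9
  2: |20.3| + |-89.1| = 20.3 + 89.1 = 109.4
  3: |-6.0| + |-70.5| = 6.0 + 70.5 = 76.5
  4: |10.7| + |13.2| = 10.7 + 13.2 = 23.9
  5: |48.8| + |-93.5| = 48.8 + 93.5 = 142.3
  → nearest: 4 (23.9)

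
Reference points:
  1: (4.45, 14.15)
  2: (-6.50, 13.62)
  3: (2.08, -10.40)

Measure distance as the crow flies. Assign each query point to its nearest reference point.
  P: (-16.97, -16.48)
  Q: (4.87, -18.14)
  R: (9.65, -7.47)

P→3; Q→3; R→3

P at (-16.97, -16.48):
  1: √((21.42)² + (30.63)²) = √(458.8164 + 938.1969) = 37.38
  2: √((10.47)² + (30.10)²) = √(109.6209 + 906.0100) = 31.87
  3: √((19.05)² + (6.08)²) = √(362.9025 + 36.9664) = 20.00
  → nearest: 3 (20.00)
Q at (4.87, -18.14):
  1: √((-0.42)² + (32.29)²) = √(0.1764 + 1042.6441) = 32.29
  2: √((-11.37)² + (31.76)²) = √(129.2769 + 1008.6976) = 33.73
  3: √((-2.79)² + (7.74)²) = √(7.7841 + 59.9076) = 8.23
  → nearest: 3 (8.23)
R at (9.65, -7.47):
  1: √((-5.20)² + (21.62)²) = √(27.0400 + 467.4244) = 22.24
  2: √((-16.15)² + (21.09)²) = √(260.8225 + 444.7881) = 26.56
  3: √((-7.57)² + (-2.93)²) = √(57.3049 + 8.5849) = 8.12
  → nearest: 3 (8.12)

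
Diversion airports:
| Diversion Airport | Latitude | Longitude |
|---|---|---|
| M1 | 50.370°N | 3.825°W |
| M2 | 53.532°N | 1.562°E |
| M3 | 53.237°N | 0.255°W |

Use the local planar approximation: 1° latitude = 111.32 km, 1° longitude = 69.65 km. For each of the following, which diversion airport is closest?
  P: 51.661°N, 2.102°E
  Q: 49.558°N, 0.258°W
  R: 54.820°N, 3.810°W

P→M2; Q→M1; R→M3

P at 51.661°N, 2.102°E:
  M1: 437.116 km
  M2: 211.648 km
  M3: 240.270 km
  → nearest: M2 (211.648 km)
Q at 49.558°N, 0.258°W:
  M1: 264.375 km
  M2: 460.189 km
  M3: 409.546 km
  → nearest: M1 (264.375 km)
R at 54.820°N, 3.810°W:
  M1: 495.375 km
  M2: 400.691 km
  M3: 303.911 km
  → nearest: M3 (303.911 km)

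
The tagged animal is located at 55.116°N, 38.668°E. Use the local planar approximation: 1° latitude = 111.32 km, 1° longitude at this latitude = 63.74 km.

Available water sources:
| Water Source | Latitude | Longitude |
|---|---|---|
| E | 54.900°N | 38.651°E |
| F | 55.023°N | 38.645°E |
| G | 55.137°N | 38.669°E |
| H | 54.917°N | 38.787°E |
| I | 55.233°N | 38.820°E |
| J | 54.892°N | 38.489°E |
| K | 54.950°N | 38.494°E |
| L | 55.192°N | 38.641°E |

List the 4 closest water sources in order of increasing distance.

Distances from 55.116°N, 38.668°E:
E: 24.070 km
F: 10.456 km
G: 2.339 km
H: 23.415 km
I: 16.233 km
J: 27.422 km
K: 21.552 km
L: 8.634 km
Sorted: G (2.339 km) < L (8.634 km) < F (10.456 km) < I (16.233 km) < K (21.552 km) < H (23.415 km) < …

G, L, F, I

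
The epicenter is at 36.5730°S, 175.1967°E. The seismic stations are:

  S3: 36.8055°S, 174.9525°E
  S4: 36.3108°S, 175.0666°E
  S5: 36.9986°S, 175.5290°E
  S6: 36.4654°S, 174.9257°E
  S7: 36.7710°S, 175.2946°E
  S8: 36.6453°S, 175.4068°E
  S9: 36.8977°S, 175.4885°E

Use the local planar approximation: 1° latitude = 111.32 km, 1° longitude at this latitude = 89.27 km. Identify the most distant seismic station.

Distances from 36.5730°S, 175.1967°E:
S3: 33.8393 km
S4: 31.4139 km
S5: 55.8984 km
S6: 26.9951 km
S7: 23.7108 km
S8: 20.4096 km
S9: 44.5539 km
Maximum: S5 at 55.8984 km.

S5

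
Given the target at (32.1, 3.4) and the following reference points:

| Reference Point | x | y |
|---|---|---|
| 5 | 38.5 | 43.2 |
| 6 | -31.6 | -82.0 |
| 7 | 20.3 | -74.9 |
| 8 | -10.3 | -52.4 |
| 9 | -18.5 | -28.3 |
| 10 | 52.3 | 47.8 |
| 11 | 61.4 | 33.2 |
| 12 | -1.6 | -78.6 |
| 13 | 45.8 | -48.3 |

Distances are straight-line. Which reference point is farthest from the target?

6

Distances from (32.1, 3.4):
5: 40.3
6: 106.5
7: 79.2
8: 70.1
9: 59.7
10: 48.8
11: 41.8
12: 88.7
13: 53.5
Maximum: 6 at 106.5.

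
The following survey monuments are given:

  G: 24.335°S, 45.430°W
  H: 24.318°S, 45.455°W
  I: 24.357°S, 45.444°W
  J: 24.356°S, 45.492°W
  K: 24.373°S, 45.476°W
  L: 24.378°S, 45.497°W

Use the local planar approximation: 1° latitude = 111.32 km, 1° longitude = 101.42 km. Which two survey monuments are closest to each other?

K and L

Pairwise distances:
G–H: 3.164 km
G–I: 2.831 km
G–J: 6.709 km
G–K: 6.298 km
G–L: 8.312 km
H–I: 4.483 km
H–J: 5.655 km
H–K: 6.482 km
H–L: 7.922 km
I–J: 4.869 km
I–K: 3.702 km
I–L: 5.862 km
J–K: 2.493 km
J–L: 2.501 km
K–L: 2.201 km
Closest pair: K–L at 2.201 km.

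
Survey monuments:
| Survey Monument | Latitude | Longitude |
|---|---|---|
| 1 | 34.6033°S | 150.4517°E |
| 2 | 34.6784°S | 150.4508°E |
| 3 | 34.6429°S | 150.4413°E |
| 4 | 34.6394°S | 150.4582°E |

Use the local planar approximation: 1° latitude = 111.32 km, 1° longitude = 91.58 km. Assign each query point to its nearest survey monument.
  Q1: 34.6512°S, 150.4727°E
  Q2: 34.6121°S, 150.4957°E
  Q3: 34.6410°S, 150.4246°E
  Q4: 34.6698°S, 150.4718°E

Q1→4; Q2→1; Q3→3; Q4→2

Q1 at 34.6512°S, 150.4727°E:
  1: √((0.0479·111.32)² + (-0.0210·91.58)²) = √(28.432655 + 3.698621) = 5.6684 km
  2: √((-0.0272·111.32)² + (-0.0219·91.58)²) = √(9.168203 + 4.022439) = 3.6319 km
  3: √((0.0083·111.32)² + (-0.0314·91.58)²) = √(0.853695 + 8.269144) = 3.0204 km
  4: √((0.0118·111.32)² + (-0.0145·91.58)²) = √(1.725482 + 1.763345) = 1.8678 km
  → nearest: 4 (1.8678 km)
Q2 at 34.6121°S, 150.4957°E:
  1: √((0.0088·111.32)² + (-0.0440·91.58)²) = √(0.959648 + 16.237031) = 4.1469 km
  2: √((-0.0663·111.32)² + (-0.0449·91.58)²) = √(54.472016 + 16.908067) = 8.4487 km
  3: √((-0.0308·111.32)² + (-0.0544·91.58)²) = √(11.755682 + 24.819846) = 6.0478 km
  4: √((-0.0273·111.32)² + (-0.0375·91.58)²) = √(9.235740 + 11.794073) = 4.5858 km
  → nearest: 1 (4.1469 km)
Q3 at 34.6410°S, 150.4246°E:
  1: √((0.0377·111.32)² + (0.0271·91.58)²) = √(17.612828 + 6.159421) = 4.8757 km
  2: √((-0.0374·111.32)² + (0.0262·91.58)²) = √(17.333633 + 5.757101) = 4.8053 km
  3: √((-0.0019·111.32)² + (0.0167·91.58)²) = √(0.044736 + 2.339022) = 1.5439 km
  4: √((0.0016·111.32)² + (0.0336·91.58)²) = √(0.031724 + 9.468471) = 3.0822 km
  → nearest: 3 (1.5439 km)
Q4 at 34.6698°S, 150.4718°E:
  1: √((0.0665·111.32)² + (-0.0201·91.58)²) = √(54.801152 + 3.388390) = 7.6282 km
  2: √((-0.0086·111.32)² + (-0.0210·91.58)²) = √(0.916523 + 3.698621) = 2.1483 km
  3: √((0.0269·111.32)² + (-0.0305·91.58)²) = √(8.967078 + 7.801910) = 4.0950 km
  4: √((0.0304·111.32)² + (-0.0136·91.58)²) = √(11.452322 + 1.551240) = 3.6060 km
  → nearest: 2 (2.1483 km)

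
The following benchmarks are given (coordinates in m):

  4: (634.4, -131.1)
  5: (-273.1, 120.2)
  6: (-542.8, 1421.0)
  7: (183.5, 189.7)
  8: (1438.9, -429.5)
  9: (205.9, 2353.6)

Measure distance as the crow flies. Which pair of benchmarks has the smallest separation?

5 and 7

Pairwise distances:
5–7: 461.9 m
4–7: 553.4 m
4–8: 858.1 m
4–5: 941.7 m
6–9: 1195.9 m
5–6: 1328.5 m
7–8: 1399.8 m
6–7: 1429.5 m
5–8: 1798.1 m
4–6: 1948.0 m
7–9: 2164.0 m
5–9: 2284.2 m
4–9: 2521.4 m
6–8: 2711.4 m
8–9: 3044.0 m
Closest pair: 5–7 at 461.9 m.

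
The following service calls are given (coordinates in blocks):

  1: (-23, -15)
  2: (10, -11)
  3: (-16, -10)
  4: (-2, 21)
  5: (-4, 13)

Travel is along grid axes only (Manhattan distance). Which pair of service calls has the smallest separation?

4 and 5

Pairwise distances:
1–2: |33| + |4| = 33 + 4 = 37 blocks
1–3: |7| + |5| = 7 + 5 = 12 blocks
1–4: |21| + |36| = 21 + 36 = 57 blocks
1–5: |19| + |28| = 19 + 28 = 47 blocks
2–3: |-26| + |1| = 26 + 1 = 27 blocks
2–4: |-12| + |32| = 12 + 32 = 44 blocks
2–5: |-14| + |24| = 14 + 24 = 38 blocks
3–4: |14| + |31| = 14 + 31 = 45 blocks
3–5: |12| + |23| = 12 + 23 = 35 blocks
4–5: |-2| + |-8| = 2 + 8 = 10 blocks
Closest pair: 4–5 at 10 blocks.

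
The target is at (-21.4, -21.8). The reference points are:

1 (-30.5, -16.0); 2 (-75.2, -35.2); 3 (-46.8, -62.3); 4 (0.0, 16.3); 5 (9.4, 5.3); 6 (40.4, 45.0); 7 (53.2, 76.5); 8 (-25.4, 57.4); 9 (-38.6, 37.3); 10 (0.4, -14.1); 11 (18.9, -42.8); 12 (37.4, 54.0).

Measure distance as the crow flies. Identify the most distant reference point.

7

Distances from (-21.4, -21.8):
1: √((-9.1)² + (5.8)²) = √(82.810 + 33.640) = 10.8
2: √((-53.8)² + (-13.4)²) = √(2894.440 + 179.560) = 55.4
3: √((-25.4)² + (-40.5)²) = √(645.160 + 1640.250) = 47.8
4: √((21.4)² + (38.1)²) = √(457.960 + 1451.610) = 43.7
5: √((30.8)² + (27.1)²) = √(948.640 + 734.410) = 41.0
6: √((61.8)² + (66.8)²) = √(3819.240 + 4462.240) = 91.0
7: √((74.6)² + (98.3)²) = √(5565.160 + 9662.890) = 123.4
8: √((-4.0)² + (79.2)²) = √(16.000 + 6272.640) = 79.3
9: √((-17.2)² + (59.1)²) = √(295.840 + 3492.810) = 61.6
10: √((21.8)² + (7.7)²) = √(475.240 + 59.290) = 23.1
11: √((40.3)² + (-21.0)²) = √(1624.090 + 441.000) = 45.4
12: √((58.8)² + (75.8)²) = √(3457.440 + 5745.640) = 95.9
Maximum: 7 at 123.4.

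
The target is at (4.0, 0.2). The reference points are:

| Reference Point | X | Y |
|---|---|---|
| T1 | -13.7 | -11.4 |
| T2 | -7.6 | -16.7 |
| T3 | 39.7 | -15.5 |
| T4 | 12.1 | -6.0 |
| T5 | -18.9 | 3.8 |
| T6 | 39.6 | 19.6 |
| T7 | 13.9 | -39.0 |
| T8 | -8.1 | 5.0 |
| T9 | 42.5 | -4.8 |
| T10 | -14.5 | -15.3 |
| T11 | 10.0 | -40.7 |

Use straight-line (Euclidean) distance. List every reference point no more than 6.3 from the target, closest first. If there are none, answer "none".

Distances from (4.0, 0.2):
T1: 21.2
T2: 20.5
T3: 39.0
T4: 10.2
T5: 23.2
T6: 40.5
T7: 40.4
T8: 13.0
T9: 38.8
T10: 24.1
T11: 41.3
Threshold 6.3: none within range.

none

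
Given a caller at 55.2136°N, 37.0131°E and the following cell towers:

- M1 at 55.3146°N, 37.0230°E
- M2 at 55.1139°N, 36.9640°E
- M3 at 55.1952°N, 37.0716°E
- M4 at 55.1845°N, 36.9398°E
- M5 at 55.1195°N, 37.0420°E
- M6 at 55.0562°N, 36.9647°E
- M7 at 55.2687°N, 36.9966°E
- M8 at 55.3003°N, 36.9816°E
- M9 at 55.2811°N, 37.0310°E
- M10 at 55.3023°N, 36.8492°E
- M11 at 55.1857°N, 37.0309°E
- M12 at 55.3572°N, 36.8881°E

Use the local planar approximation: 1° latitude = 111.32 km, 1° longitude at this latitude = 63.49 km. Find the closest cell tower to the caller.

Distances from 55.2136°N, 37.0131°E:
M1: √((0.1010·111.32)² + (0.0099·63.49)²) = √(126.412245 + 0.395076) = 11.2609 km
M2: √((-0.0997·111.32)² + (-0.0491·63.49)²) = √(123.179011 + 9.717927) = 11.5281 km
M3: √((-0.0184·111.32)² + (0.0585·63.49)²) = √(4.195484 + 13.795022) = 4.2415 km
M4: √((-0.0291·111.32)² + (-0.0733·63.49)²) = √(10.493790 + 21.658013) = 5.6703 km
M5: √((-0.0941·111.32)² + (0.0289·63.49)²) = √(109.730066 + 3.366715) = 10.6347 km
M6: √((-0.1574·111.32)² + (-0.0484·63.49)²) = √(307.012354 + 9.442813) = 17.7892 km
M7: √((0.0551·111.32)² + (-0.0165·63.49)²) = √(37.622668 + 1.097434) = 6.2225 km
M8: √((0.0867·111.32)² + (-0.0315·63.49)²) = √(93.150371 + 3.999740) = 9.8565 km
M9: √((0.0675·111.32)² + (0.0179·63.49)²) = √(56.461699 + 1.291566) = 7.5996 km
M10: √((0.0887·111.32)² + (-0.1639·63.49)²) = √(97.497535 + 108.285065) = 14.3451 km
M11: √((-0.0279·111.32)² + (0.0178·63.49)²) = √(9.646168 + 1.277176) = 3.3050 km
M12: √((0.1436·111.32)² + (-0.1250·63.49)²) = √(255.537873 + 62.984064) = 17.8472 km
Minimum: M11 at 3.3050 km.

M11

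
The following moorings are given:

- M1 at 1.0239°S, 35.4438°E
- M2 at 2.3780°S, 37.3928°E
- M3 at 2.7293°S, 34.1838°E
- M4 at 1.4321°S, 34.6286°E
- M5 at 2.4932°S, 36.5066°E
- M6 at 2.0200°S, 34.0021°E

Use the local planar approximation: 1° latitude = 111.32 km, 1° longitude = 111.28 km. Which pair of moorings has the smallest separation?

M3 and M6

Pairwise distances:
M3–M6: √((0.7093·111.32)² + (-0.1817·111.28)²) = √(6234.567266 + 408.831254) = 81.5070 km
M4–M6: √((-0.5879·111.32)² + (-0.6265·111.28)²) = √(4283.051690 + 4860.448934) = 95.6217 km
M2–M5: √((-0.1152·111.32)² + (-0.8862·111.28)²) = √(164.456617 + 9725.181726) = 99.4467 km
M1–M4: √((-0.4082·111.32)² + (-0.8152·111.28)²) = √(2064.868486 + 8229.293957) = 101.4602 km
M3–M4: √((1.2972·111.32)² + (0.4448·111.28)²) = √(20852.603014 + 2449.987063) = 152.6519 km
M1–M6: √((-0.9961·111.32)² + (-1.4417·111.28)²) = √(12295.672174 + 25738.547269) = 195.0236 km
M1–M5: √((-1.4693·111.32)² + (1.0628·111.28)²) = √(26752.683555 + 13987.410654) = 201.8418 km
M1–M3: √((-1.7054·111.32)² + (-1.2600·111.28)²) = √(36041.172625 + 19659.629284) = 236.0102 km
M4–M5: √((-1.0611·111.32)² + (1.8780·111.28)²) = √(13952.724671 + 43674.245381) = 240.0562 km
M3–M5: √((0.2361·111.32)² + (2.3228·111.28)²) = √(690.777796 + 66812.522482) = 259.8140 km
M1–M2: √((-1.3541·111.32)² + (1.9490·111.28)²) = √(22722.068852 + 47038.981769) = 264.1232 km
M5–M6: √((0.4732·111.32)² + (-2.5045·111.28)²) = √(2774.826716 + 77674.113625) = 283.6352 km
M2–M4: √((0.9459·111.32)² + (-2.7642·111.28)²) = √(11087.582039 + 94617.868275) = 325.1237 km
M2–M3: √((-0.3513·111.32)² + (-3.2090·111.28)²) = √(1529.335236 + 127518.638790) = 359.2325 km
M2–M6: √((0.3580·111.32)² + (-3.3907·111.28)²) = √(1588.226539 + 142368.190934) = 379.4159 km
Closest pair: M3–M6 at 81.5070 km.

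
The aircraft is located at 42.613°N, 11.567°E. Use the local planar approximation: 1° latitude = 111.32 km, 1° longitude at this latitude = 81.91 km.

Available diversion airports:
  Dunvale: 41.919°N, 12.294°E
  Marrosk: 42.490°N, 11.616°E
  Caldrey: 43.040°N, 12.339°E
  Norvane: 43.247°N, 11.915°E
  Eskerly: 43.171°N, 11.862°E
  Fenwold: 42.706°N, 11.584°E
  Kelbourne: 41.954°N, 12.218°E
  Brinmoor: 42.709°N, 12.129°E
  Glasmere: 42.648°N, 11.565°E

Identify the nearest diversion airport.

Glasmere

Distances from 42.613°N, 11.567°E:
Dunvale: 97.542 km
Marrosk: 14.268 km
Caldrey: 79.108 km
Norvane: 76.116 km
Eskerly: 66.651 km
Fenwold: 10.446 km
Kelbourne: 90.692 km
Brinmoor: 47.258 km
Glasmere: 3.900 km
Minimum: Glasmere at 3.900 km.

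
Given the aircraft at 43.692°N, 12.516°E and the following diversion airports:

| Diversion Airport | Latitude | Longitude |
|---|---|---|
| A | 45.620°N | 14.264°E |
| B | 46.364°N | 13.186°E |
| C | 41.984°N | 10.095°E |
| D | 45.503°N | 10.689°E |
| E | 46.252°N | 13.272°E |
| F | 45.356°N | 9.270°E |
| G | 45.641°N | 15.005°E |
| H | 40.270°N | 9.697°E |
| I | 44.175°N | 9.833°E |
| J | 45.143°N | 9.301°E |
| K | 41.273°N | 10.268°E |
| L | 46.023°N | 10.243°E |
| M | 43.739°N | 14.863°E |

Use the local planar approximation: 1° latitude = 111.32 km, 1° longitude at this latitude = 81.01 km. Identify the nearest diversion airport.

M

Distances from 43.692°N, 12.516°E:
A: √((1.928·111.32)² + (1.748·81.01)²) = √(46063.87346 + 20052.11197) = 257.130 km
B: √((2.672·111.32)² + (0.670·81.01)²) = √(88474.74160 + 2945.96016) = 302.359 km
C: √((-1.708·111.32)² + (-2.421·81.01)²) = √(36151.15091 + 38465.09800) = 273.160 km
D: √((1.811·111.32)² + (-1.827·81.01)²) = √(40642.76966 + 21905.55995) = 250.097 km
E: √((2.560·111.32)² + (0.756·81.01)²) = √(81213.14443 + 3750.77364) = 291.486 km
F: √((1.664·111.32)² + (-3.246·81.01)²) = √(34312.55352 + 69147.15169) = 321.652 km
G: √((1.949·111.32)² + (2.489·81.01)²) = √(47072.80451 + 40656.22560) = 296.191 km
H: √((-3.422·111.32)² + (-2.819·81.01)²) = √(145113.02844 + 52151.57347) = 444.145 km
I: √((0.483·111.32)² + (-2.683·81.01)²) = √(2890.95051 + 47240.94860) = 223.902 km
J: √((1.451·111.32)² + (-3.215·81.01)²) = √(26090.42900 + 67832.71794) = 306.469 km
K: √((-2.419·111.32)² + (-2.248·81.01)²) = √(72513.37717 + 33164.22693) = 325.081 km
L: √((2.331·111.32)² + (-2.273·81.01)²) = √(67333.46165 + 33905.96706) = 318.181 km
M: √((0.047·111.32)² + (2.347·81.01)²) = √(27.37424 + 36149.59562) = 190.202 km
Minimum: M at 190.202 km.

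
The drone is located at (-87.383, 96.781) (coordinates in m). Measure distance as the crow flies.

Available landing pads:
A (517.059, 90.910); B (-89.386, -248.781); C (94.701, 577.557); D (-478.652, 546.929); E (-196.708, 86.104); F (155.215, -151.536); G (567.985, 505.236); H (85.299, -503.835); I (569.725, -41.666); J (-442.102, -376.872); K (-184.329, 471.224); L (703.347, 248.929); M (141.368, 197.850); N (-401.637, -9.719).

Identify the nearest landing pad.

Distances from (-87.383, 96.781):
A: 604.471 m
B: 345.568 m
C: 514.101 m
D: 596.427 m
E: 109.845 m
F: 347.153 m
G: 772.232 m
H: 624.947 m
I: 671.534 m
J: 591.754 m
K: 386.789 m
L: 805.235 m
M: 250.084 m
N: 331.810 m
Minimum: E at 109.845 m.

E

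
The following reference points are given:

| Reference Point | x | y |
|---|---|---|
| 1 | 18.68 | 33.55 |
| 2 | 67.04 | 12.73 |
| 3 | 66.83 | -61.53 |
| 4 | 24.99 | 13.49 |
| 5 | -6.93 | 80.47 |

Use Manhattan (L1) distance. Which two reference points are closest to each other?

Pairwise distances:
1–4: 26.37
2–4: 42.81
1–2: 69.18
1–5: 72.53
2–3: 74.47
4–5: 98.90
3–4: 116.86
2–5: 141.71
1–3: 143.23
3–5: 215.76
Closest pair: 1–4 at 26.37.

1 and 4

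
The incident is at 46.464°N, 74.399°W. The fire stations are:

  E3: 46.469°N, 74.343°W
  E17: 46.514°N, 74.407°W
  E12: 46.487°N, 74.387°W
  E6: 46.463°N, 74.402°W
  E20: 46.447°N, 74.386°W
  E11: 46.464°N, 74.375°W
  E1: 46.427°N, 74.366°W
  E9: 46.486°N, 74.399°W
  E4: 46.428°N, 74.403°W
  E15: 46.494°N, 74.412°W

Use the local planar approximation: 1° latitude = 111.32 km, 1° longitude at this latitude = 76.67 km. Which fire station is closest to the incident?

E6

Distances from 46.464°N, 74.399°W:
E3: √((0.005·111.32)² + (0.056·76.67)²) = √(0.30980 + 18.43431) = 4.329 km
E17: √((0.050·111.32)² + (-0.008·76.67)²) = √(30.98036 + 0.37621) = 5.600 km
E12: √((0.023·111.32)² + (0.012·76.67)²) = √(6.55544 + 0.84647) = 2.721 km
E6: √((-0.001·111.32)² + (-0.003·76.67)²) = √(0.01239 + 0.05290) = 0.256 km
E20: √((-0.017·111.32)² + (0.013·76.67)²) = √(3.58133 + 0.99343) = 2.139 km
E11: √((0.000·111.32)² + (0.024·76.67)²) = √(0.00000 + 3.38589) = 1.840 km
E1: √((-0.037·111.32)² + (0.033·76.67)²) = √(16.96484 + 6.40146) = 4.834 km
E9: √((0.022·111.32)² + (0.000·76.67)²) = √(5.99780 + 0.00000) = 2.449 km
E4: √((-0.036·111.32)² + (-0.004·76.67)²) = √(16.06022 + 0.09405) = 4.019 km
E15: √((0.030·111.32)² + (-0.013·76.67)²) = √(11.15293 + 0.99343) = 3.485 km
Minimum: E6 at 0.256 km.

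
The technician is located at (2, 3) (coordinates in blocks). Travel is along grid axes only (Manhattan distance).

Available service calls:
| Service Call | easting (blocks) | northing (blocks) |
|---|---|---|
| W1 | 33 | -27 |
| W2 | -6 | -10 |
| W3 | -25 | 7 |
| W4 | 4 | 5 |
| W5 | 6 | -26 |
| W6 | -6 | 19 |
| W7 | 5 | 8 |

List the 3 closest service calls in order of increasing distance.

W4, W7, W2

Distances from (2, 3):
W1: |31| + |-30| = 31 + 30 = 61 blocks
W2: |-8| + |-13| = 8 + 13 = 21 blocks
W3: |-27| + |4| = 27 + 4 = 31 blocks
W4: |2| + |2| = 2 + 2 = 4 blocks
W5: |4| + |-29| = 4 + 29 = 33 blocks
W6: |-8| + |16| = 8 + 16 = 24 blocks
W7: |3| + |5| = 3 + 5 = 8 blocks
Sorted: W4 (4 blocks) < W7 (8 blocks) < W2 (21 blocks) < W6 (24 blocks) < W3 (31 blocks) < …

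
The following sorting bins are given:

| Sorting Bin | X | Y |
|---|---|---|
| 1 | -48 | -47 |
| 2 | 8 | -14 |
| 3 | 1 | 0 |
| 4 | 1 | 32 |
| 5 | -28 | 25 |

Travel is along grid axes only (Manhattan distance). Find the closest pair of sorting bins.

Pairwise distances:
1–2: 89
1–3: 96
1–4: 128
1–5: 92
2–3: 21
2–4: 53
2–5: 75
3–4: 32
3–5: 54
4–5: 36
Closest pair: 2–3 at 21.

2 and 3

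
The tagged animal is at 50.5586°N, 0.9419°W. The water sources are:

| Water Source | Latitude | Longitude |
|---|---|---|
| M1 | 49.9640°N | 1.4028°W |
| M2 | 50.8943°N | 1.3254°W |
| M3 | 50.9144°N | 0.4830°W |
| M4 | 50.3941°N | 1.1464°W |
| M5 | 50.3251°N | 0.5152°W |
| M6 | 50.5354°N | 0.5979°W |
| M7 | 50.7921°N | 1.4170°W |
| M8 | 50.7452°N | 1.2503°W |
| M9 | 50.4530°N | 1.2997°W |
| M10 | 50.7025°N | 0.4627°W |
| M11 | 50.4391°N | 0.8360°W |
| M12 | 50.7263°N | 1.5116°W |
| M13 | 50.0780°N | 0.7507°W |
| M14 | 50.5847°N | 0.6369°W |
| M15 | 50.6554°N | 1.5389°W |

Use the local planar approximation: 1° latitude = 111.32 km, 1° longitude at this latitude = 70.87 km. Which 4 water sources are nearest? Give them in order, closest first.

M11, M14, M4, M6

Distances from 50.5586°N, 0.9419°W:
M1: 73.8117 km
M2: 46.2083 km
M3: 51.2490 km
M4: 23.3534 km
M5: 39.8763 km
M6: 24.5157 km
M7: 42.5363 km
M8: 30.1527 km
M9: 27.9496 km
M10: 37.5493 km
M11: 15.2738 km
M12: 44.4817 km
M13: 55.1897 km
M14: 21.8097 km
M15: 43.6601 km
Sorted: M11 (15.2738 km) < M14 (21.8097 km) < M4 (23.3534 km) < M6 (24.5157 km) < M9 (27.9496 km) < M8 (30.1527 km) < …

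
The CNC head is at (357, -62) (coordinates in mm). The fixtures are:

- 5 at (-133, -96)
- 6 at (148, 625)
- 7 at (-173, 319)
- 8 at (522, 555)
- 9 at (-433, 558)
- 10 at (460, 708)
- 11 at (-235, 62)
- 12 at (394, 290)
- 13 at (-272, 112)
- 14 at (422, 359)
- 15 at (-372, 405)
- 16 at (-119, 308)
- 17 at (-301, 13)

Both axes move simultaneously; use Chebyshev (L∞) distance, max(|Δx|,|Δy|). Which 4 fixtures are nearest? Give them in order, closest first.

Distances from (357, -62):
5: max(|-490|, |-34|) = 490 mm
6: max(|-209|, |687|) = 687 mm
7: max(|-530|, |381|) = 530 mm
8: max(|165|, |617|) = 617 mm
9: max(|-790|, |620|) = 790 mm
10: max(|103|, |770|) = 770 mm
11: max(|-592|, |124|) = 592 mm
12: max(|37|, |352|) = 352 mm
13: max(|-629|, |174|) = 629 mm
14: max(|65|, |421|) = 421 mm
15: max(|-729|, |467|) = 729 mm
16: max(|-476|, |370|) = 476 mm
17: max(|-658|, |75|) = 658 mm
Sorted: 12 (352 mm) < 14 (421 mm) < 16 (476 mm) < 5 (490 mm) < 7 (530 mm) < 11 (592 mm) < …

12, 14, 16, 5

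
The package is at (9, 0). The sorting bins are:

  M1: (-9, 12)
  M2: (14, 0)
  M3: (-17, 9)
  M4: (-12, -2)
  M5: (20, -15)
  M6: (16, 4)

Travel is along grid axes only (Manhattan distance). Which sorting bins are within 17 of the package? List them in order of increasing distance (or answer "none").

M2, M6

Distances from (9, 0):
M1: 30
M2: 5
M3: 35
M4: 23
M5: 26
M6: 11
Threshold 17: M2 (5), M6 (11) are within range.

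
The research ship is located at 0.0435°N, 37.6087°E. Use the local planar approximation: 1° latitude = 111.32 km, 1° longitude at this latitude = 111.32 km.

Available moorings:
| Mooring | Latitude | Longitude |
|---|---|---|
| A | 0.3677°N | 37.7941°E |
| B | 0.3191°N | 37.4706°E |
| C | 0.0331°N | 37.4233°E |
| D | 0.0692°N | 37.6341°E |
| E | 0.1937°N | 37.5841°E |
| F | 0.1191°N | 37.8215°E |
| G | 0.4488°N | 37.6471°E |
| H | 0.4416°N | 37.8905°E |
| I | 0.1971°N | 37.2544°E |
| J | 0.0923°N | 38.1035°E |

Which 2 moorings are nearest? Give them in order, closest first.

Distances from 0.0435°N, 37.6087°E:
A: 41.5745 km
B: 34.3160 km
C: 20.6712 km
D: 4.0224 km
E: 16.9430 km
F: 25.1394 km
G: 45.3200 km
H: 54.2957 km
I: 42.9876 km
J: 55.3484 km
Sorted: D (4.0224 km) < E (16.9430 km) < C (20.6712 km) < F (25.1394 km) < …

D, E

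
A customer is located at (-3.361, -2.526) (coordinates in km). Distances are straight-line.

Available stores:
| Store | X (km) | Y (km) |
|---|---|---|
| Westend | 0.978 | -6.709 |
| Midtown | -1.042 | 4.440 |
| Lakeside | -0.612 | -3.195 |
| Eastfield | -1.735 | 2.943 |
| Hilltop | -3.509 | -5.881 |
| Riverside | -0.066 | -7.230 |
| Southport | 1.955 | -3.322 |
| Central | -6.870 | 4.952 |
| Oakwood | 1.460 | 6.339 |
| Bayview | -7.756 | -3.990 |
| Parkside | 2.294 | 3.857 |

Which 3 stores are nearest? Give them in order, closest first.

Distances from (-3.361, -2.526):
Westend: 6.027 km
Midtown: 7.342 km
Lakeside: 2.829 km
Eastfield: 5.706 km
Hilltop: 3.358 km
Riverside: 5.743 km
Southport: 5.375 km
Central: 8.260 km
Oakwood: 10.091 km
Bayview: 4.632 km
Parkside: 8.528 km
Sorted: Lakeside (2.829 km) < Hilltop (3.358 km) < Bayview (4.632 km) < Southport (5.375 km) < Eastfield (5.706 km) < …

Lakeside, Hilltop, Bayview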